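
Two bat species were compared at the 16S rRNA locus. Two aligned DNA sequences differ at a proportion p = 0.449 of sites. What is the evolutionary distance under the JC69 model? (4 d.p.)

0.6847

d = −(3/4) ln(1 − 4p/3) = −0.75 ln(1 − 0.598667) = −0.75 ln(0.401333)
  = −0.75 × (-0.912964) = 0.684723 substitutions/site.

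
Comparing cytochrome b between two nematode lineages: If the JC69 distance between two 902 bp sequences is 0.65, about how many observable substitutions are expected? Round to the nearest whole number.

Invert JC69: p = (3/4)(1 − e^(−4d/3)) = 0.75 × (1 − e^(-0.866667)) = 0.75 × (1 − 0.420350) = 0.434738.
Expected differing sites = pL ≈ 0.434738 × 902 = 392.133676 ≈ 392.

392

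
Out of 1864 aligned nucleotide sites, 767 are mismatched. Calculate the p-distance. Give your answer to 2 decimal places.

0.41

p = 767/1864 = 0.411480… ≈ 0.41 (to 2 d.p.).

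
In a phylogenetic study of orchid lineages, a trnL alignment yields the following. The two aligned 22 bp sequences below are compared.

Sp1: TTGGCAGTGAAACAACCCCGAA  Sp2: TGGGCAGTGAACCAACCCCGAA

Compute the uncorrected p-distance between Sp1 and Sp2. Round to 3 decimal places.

The sequences differ at 2 of 22 positions (sites 2, 12).
p = 2/22 = 0.090909… ≈ 0.091 (to 3 d.p.).

0.091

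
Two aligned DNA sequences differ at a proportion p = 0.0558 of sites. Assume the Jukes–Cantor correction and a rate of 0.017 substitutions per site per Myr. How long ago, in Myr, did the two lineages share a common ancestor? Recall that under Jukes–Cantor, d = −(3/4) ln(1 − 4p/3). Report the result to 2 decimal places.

d = −(3/4) ln(1 − 4p/3) = −0.75 ln(1 − 0.0744) = −0.75 ln(0.9256)
  = −0.75 × (-0.077313) = 0.057985 substitutions/site.
Under a molecular clock d = 2μt, so t = d/(2μ) = 0.057985 / (2 × 0.017) = 1.71 Myr.

1.71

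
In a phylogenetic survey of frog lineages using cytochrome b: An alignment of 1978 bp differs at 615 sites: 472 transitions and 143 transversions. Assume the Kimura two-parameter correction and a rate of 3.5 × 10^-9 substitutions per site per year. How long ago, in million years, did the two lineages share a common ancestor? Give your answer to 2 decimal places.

P = 472/1978 ≈ 0.238625 and Q = 143/1978 ≈ 0.072295.
Under the Kimura two-parameter model, d = −½ ln(1 − 2P − Q) − ¼ ln(1 − 2Q).
1 − 2P − Q = 0.450455, giving −½ ln(0.450455) = 0.398749.
1 − 2Q = 0.85541, giving −¼ ln(0.85541) = 0.039044.
d = 0.398749 + 0.039044 = 0.437793.
Under a molecular clock d = 2μt, so t = d/(2μ) = 0.437793 / (2 × 3.5 × 10^-9) = 62.54 million years.

62.54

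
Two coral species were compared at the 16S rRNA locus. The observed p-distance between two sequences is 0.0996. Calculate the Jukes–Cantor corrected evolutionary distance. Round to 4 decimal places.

0.1069

d = −(3/4) ln(1 − 4p/3) = −0.75 ln(1 − 0.1328) = −0.75 ln(0.8672)
  = −0.75 × (-0.142486) = 0.106865 substitutions/site.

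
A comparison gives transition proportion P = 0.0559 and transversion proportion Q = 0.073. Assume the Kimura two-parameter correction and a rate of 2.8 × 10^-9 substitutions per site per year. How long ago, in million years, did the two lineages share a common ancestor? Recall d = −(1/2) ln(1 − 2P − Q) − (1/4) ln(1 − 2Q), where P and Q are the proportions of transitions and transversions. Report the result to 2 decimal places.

Under the Kimura two-parameter model, d = −½ ln(1 − 2P − Q) − ¼ ln(1 − 2Q).
1 − 2P − Q = 0.8152, giving −½ ln(0.8152) = 0.102161.
1 − 2Q = 0.854, giving −¼ ln(0.854) = 0.039456.
d = 0.102161 + 0.039456 = 0.141617.
Under a molecular clock d = 2μt, so t = d/(2μ) = 0.141617 / (2 × 2.8 × 10^-9) = 25.29 million years.

25.29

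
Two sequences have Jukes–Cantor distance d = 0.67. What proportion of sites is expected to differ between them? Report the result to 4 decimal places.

p = (3/4)(1 − e^(−4d/3)) = 0.75 × (1 − e^(-0.893333)) = 0.75 × (1 − 0.409289) = 0.443033.

0.4430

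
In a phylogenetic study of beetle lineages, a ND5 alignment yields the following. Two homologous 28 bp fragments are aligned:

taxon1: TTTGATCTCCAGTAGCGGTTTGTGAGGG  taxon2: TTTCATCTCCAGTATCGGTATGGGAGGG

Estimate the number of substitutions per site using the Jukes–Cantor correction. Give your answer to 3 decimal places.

The sequences differ at 4 of 28 sites (4, 15, 20, 23), so p = 4/28 ≈ 0.142857.
d = −(3/4) ln(1 − 4p/3) = −0.75 ln(1 − 0.190476) = −0.75 ln(0.809524)
  = −0.75 × (-0.211309) = 0.158482 substitutions/site.

0.158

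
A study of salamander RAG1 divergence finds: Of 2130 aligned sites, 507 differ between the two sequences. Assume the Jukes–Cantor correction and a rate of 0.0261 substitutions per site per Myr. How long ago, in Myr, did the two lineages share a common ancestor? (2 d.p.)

5.49

p = 507/2130 ≈ 0.238028.
d = −(3/4) ln(1 − 4p/3) = −0.75 ln(1 − 0.317371) = −0.75 ln(0.682629)
  = −0.75 × (-0.381804) = 0.286353 substitutions/site.
Under a molecular clock d = 2μt, so t = d/(2μ) = 0.286353 / (2 × 0.0261) = 5.49 Myr.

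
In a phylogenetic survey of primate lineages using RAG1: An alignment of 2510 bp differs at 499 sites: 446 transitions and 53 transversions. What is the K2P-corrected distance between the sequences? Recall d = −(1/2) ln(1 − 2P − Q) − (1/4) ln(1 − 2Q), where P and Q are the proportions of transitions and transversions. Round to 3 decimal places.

0.247

P = 446/2510 ≈ 0.177689 and Q = 53/2510 ≈ 0.021116.
Under the Kimura two-parameter model, d = −½ ln(1 − 2P − Q) − ¼ ln(1 − 2Q).
1 − 2P − Q = 0.623506, giving −½ ln(0.623506) = 0.236198.
1 − 2Q = 0.957768, giving −¼ ln(0.957768) = 0.010787.
d = 0.236198 + 0.010787 = 0.246985.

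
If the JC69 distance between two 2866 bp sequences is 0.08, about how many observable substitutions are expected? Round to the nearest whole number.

Invert JC69: p = (3/4)(1 − e^(−4d/3)) = 0.75 × (1 − e^(-0.106667)) = 0.75 × (1 − 0.898825) = 0.075881.
Expected differing sites = pL ≈ 0.075881 × 2866 = 217.474946 ≈ 217.

217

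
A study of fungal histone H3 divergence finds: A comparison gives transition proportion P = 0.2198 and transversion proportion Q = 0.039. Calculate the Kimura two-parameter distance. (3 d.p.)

0.346

Under the Kimura two-parameter model, d = −½ ln(1 − 2P − Q) − ¼ ln(1 − 2Q).
1 − 2P − Q = 0.5214, giving −½ ln(0.5214) = 0.325619.
1 − 2Q = 0.922, giving −¼ ln(0.922) = 0.020303.
d = 0.325619 + 0.020303 = 0.345922.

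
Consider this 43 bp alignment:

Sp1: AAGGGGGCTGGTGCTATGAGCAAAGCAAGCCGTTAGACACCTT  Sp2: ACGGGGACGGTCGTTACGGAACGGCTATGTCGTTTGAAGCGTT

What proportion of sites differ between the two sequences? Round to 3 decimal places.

0.488

The sequences differ at 21 of 43 positions.
p = 21/43 = 0.488372… ≈ 0.488 (to 3 d.p.).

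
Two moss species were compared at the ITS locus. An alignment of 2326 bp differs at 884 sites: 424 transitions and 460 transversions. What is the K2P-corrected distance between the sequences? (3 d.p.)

0.539

P = 424/2326 ≈ 0.182287 and Q = 460/2326 ≈ 0.197764.
Under the Kimura two-parameter model, d = −½ ln(1 − 2P − Q) − ¼ ln(1 − 2Q).
1 − 2P − Q = 0.437662, giving −½ ln(0.437662) = 0.413154.
1 − 2Q = 0.604472, giving −¼ ln(0.604472) = 0.125850.
d = 0.413154 + 0.125850 = 0.539004.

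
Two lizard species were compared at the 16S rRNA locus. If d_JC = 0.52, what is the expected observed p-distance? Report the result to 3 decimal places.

0.375

p = (3/4)(1 − e^(−4d/3)) = 0.75 × (1 − e^(-0.693333)) = 0.75 × (1 − 0.499907) = 0.375070.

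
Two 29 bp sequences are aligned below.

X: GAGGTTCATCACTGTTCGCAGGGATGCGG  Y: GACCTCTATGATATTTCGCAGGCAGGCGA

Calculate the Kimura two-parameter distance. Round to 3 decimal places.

Of 29 sites, 4 differences are transitions and 7 are transversions, so P = 4/29 ≈ 0.137931 and Q = 7/29 ≈ 0.241379.
Under the Kimura two-parameter model, d = −½ ln(1 − 2P − Q) − ¼ ln(1 − 2Q).
1 − 2P − Q = 0.482759, giving −½ ln(0.482759) = 0.364119.
1 − 2Q = 0.517242, giving −¼ ln(0.517242) = 0.164811.
d = 0.364119 + 0.164811 = 0.528930.

0.529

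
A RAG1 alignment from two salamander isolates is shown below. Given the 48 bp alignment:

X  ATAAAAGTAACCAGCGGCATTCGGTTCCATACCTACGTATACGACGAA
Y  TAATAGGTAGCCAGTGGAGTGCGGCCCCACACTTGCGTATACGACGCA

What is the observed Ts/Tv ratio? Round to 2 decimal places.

1.50

Transitions are A↔G and C↔T; transversions are all other mismatches.
Transitions: 9. Transversions: 6.
R = 9/6 = 1.50.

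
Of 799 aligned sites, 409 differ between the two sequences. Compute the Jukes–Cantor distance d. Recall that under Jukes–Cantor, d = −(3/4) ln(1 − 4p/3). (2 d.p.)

p = 409/799 ≈ 0.51189.
d = −(3/4) ln(1 − 4p/3) = −0.75 ln(1 − 0.68252) = −0.75 ln(0.31748)
  = −0.75 × (-1.147340) = 0.860505 substitutions/site.

0.86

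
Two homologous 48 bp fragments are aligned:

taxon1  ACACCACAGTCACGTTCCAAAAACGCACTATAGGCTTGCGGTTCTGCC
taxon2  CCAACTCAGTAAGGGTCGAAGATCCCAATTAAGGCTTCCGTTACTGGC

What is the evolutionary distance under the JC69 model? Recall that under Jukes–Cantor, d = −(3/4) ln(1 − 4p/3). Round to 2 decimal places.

The sequences differ at 17 of 48 sites, so p = 17/48 ≈ 0.354167.
d = −(3/4) ln(1 − 4p/3) = −0.75 ln(1 − 0.472223) = −0.75 ln(0.527777)
  = −0.75 × (-0.639081) = 0.479311 substitutions/site.

0.48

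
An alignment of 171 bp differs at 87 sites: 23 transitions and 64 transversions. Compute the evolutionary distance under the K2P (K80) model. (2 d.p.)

P = 23/171 ≈ 0.134503 and Q = 64/171 ≈ 0.374269.
Under the Kimura two-parameter model, d = −½ ln(1 − 2P − Q) − ¼ ln(1 − 2Q).
1 − 2P − Q = 0.356725, giving −½ ln(0.356725) = 0.515395.
1 − 2Q = 0.251462, giving −¼ ln(0.251462) = 0.345116.
d = 0.515395 + 0.345116 = 0.860511.

0.86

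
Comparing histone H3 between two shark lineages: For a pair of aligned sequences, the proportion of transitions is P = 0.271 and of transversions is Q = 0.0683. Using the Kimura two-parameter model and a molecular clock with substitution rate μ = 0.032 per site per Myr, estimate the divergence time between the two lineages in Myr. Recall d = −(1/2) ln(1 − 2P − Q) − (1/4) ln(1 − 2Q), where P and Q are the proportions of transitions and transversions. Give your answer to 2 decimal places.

Under the Kimura two-parameter model, d = −½ ln(1 − 2P − Q) − ¼ ln(1 − 2Q).
1 − 2P − Q = 0.3897, giving −½ ln(0.3897) = 0.471189.
1 − 2Q = 0.8634, giving −¼ ln(0.8634) = 0.036719.
d = 0.471189 + 0.036719 = 0.507908.
Under a molecular clock d = 2μt, so t = d/(2μ) = 0.507908 / (2 × 0.032) = 7.94 Myr.

7.94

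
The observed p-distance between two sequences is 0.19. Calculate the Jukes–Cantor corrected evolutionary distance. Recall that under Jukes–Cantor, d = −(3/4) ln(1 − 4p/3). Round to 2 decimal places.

d = −(3/4) ln(1 − 4p/3) = −0.75 ln(1 − 0.253333) = −0.75 ln(0.746667)
  = −0.75 × (-0.292136) = 0.219102 substitutions/site.

0.22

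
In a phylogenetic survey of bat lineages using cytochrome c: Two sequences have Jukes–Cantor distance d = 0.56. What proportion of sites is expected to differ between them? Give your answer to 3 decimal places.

0.395

p = (3/4)(1 − e^(−4d/3)) = 0.75 × (1 − e^(-0.746667)) = 0.75 × (1 − 0.473944) = 0.394542.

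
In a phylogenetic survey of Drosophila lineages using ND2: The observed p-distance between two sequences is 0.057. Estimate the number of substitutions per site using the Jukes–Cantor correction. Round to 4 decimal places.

d = −(3/4) ln(1 − 4p/3) = −0.75 ln(1 − 0.076) = −0.75 ln(0.924)
  = −0.75 × (-0.079043) = 0.059282 substitutions/site.

0.0593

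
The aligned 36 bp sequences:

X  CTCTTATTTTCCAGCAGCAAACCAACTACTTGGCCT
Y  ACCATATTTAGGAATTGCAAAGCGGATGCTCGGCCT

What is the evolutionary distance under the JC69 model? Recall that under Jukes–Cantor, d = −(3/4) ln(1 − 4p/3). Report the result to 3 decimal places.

0.608

The sequences differ at 15 of 36 sites, so p = 15/36 ≈ 0.416667.
d = −(3/4) ln(1 − 4p/3) = −0.75 ln(1 − 0.555556) = −0.75 ln(0.444444)
  = −0.75 × (-0.810931) = 0.608198 substitutions/site.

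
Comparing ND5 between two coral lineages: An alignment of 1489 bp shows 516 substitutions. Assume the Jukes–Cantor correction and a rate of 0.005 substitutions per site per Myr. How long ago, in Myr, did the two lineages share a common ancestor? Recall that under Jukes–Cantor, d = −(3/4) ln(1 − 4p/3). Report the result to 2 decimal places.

p = 516/1489 ≈ 0.346541.
d = −(3/4) ln(1 − 4p/3) = −0.75 ln(1 − 0.462055) = −0.75 ln(0.537945)
  = −0.75 × (-0.619999) = 0.464999 substitutions/site.
Under a molecular clock d = 2μt, so t = d/(2μ) = 0.464999 / (2 × 0.005) = 46.50 Myr.

46.50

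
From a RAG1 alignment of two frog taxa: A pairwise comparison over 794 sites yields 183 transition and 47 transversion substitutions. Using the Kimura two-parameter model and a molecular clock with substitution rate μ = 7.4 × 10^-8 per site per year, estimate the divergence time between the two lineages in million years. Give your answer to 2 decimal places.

2.69

P = 183/794 ≈ 0.230479 and Q = 47/794 ≈ 0.059194.
Under the Kimura two-parameter model, d = −½ ln(1 − 2P − Q) − ¼ ln(1 − 2Q).
1 − 2P − Q = 0.479848, giving −½ ln(0.479848) = 0.367143.
1 − 2Q = 0.881612, giving −¼ ln(0.881612) = 0.031501.
d = 0.367143 + 0.031501 = 0.398644.
Under a molecular clock d = 2μt, so t = d/(2μ) = 0.398644 / (2 × 7.4 × 10^-8) = 2.69 million years.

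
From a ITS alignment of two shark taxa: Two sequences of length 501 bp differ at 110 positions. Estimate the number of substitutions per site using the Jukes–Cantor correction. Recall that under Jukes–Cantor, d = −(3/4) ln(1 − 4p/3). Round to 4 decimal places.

p = 110/501 ≈ 0.219561.
d = −(3/4) ln(1 − 4p/3) = −0.75 ln(1 − 0.292748) = −0.75 ln(0.707252)
  = −0.75 × (-0.346368) = 0.259776 substitutions/site.

0.2598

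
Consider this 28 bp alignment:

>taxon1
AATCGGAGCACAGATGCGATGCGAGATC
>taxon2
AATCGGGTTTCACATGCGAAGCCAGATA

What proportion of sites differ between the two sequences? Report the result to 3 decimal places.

The sequences differ at 8 of 28 positions (sites 7, 8, 9, 10, 13, 20, 23, 28).
p = 8/28 = 0.285714… ≈ 0.286 (to 3 d.p.).

0.286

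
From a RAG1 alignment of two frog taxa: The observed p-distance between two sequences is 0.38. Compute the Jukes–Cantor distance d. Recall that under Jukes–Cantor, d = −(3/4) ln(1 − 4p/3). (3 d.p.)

d = −(3/4) ln(1 − 4p/3) = −0.75 ln(1 − 0.506667) = −0.75 ln(0.493333)
  = −0.75 × (-0.706571) = 0.529928 substitutions/site.

0.530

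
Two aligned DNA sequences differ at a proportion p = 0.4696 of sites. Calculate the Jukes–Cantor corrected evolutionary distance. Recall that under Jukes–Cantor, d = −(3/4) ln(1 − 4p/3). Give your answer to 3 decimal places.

0.738

d = −(3/4) ln(1 − 4p/3) = −0.75 ln(1 − 0.626133) = −0.75 ln(0.373867)
  = −0.75 × (-0.983855) = 0.737891 substitutions/site.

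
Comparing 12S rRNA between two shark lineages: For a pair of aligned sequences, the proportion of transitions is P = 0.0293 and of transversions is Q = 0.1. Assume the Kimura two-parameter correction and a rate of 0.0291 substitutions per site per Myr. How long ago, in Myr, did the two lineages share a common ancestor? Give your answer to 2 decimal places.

2.44

Under the Kimura two-parameter model, d = −½ ln(1 − 2P − Q) − ¼ ln(1 − 2Q).
1 − 2P − Q = 0.8414, giving −½ ln(0.8414) = 0.086344.
1 − 2Q = 0.8, giving −¼ ln(0.8) = 0.055786.
d = 0.086344 + 0.055786 = 0.142130.
Under a molecular clock d = 2μt, so t = d/(2μ) = 0.142130 / (2 × 0.0291) = 2.44 Myr.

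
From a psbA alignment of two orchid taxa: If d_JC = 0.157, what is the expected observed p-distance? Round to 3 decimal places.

0.142

p = (3/4)(1 − e^(−4d/3)) = 0.75 × (1 − e^(-0.209333)) = 0.75 × (1 − 0.811125) = 0.141656.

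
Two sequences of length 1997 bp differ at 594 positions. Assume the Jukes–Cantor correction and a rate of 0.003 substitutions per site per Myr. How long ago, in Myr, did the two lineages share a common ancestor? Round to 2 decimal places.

p = 594/1997 ≈ 0.297446.
d = −(3/4) ln(1 − 4p/3) = −0.75 ln(1 − 0.396595) = −0.75 ln(0.603405)
  = −0.75 × (-0.505167) = 0.378875 substitutions/site.
Under a molecular clock d = 2μt, so t = d/(2μ) = 0.378875 / (2 × 0.003) = 63.15 Myr.

63.15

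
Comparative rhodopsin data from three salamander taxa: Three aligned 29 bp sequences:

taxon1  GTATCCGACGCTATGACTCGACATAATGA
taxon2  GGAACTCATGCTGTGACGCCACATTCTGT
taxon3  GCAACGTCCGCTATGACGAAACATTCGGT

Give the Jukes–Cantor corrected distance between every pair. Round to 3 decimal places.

d(taxon1,taxon2) = 0.529, d(taxon1,taxon3) = 0.602, d(taxon2,taxon3) = 0.401

taxon1–taxon2: 11/29 sites differ → p ≈ 0.37931, d = −0.75 ln(1 − 0.505747) = 0.528531 ≈ 0.529.
taxon1–taxon3: 12/29 sites differ → p ≈ 0.413793, d = −0.75 ln(1 − 0.551724) = 0.601760 ≈ 0.602.
taxon2–taxon3: 9/29 sites differ → p ≈ 0.310345, d = −0.75 ln(1 − 0.413793) = 0.400562 ≈ 0.401.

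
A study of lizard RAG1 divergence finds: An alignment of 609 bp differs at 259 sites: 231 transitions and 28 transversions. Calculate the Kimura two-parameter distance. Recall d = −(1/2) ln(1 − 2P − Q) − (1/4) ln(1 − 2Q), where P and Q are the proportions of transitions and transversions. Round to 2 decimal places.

0.84

P = 231/609 ≈ 0.37931 and Q = 28/609 ≈ 0.045977.
Under the Kimura two-parameter model, d = −½ ln(1 − 2P − Q) − ¼ ln(1 − 2Q).
1 − 2P − Q = 0.195403, giving −½ ln(0.195403) = 0.816346.
1 − 2Q = 0.908046, giving −¼ ln(0.908046) = 0.024115.
d = 0.816346 + 0.024115 = 0.840461.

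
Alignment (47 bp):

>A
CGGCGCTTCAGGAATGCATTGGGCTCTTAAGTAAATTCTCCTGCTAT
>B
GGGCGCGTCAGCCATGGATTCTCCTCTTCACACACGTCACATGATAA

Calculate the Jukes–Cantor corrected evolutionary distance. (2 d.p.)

0.54

The sequences differ at 18 of 47 sites, so p = 18/47 ≈ 0.382979.
d = −(3/4) ln(1 − 4p/3) = −0.75 ln(1 − 0.510639) = −0.75 ln(0.489361)
  = −0.75 × (-0.714655) = 0.535991 substitutions/site.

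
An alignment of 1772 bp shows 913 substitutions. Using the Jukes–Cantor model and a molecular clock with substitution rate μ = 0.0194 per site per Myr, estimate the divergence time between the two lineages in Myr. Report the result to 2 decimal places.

22.45

p = 913/1772 ≈ 0.515237.
d = −(3/4) ln(1 − 4p/3) = −0.75 ln(1 − 0.686983) = −0.75 ln(0.313017)
  = −0.75 × (-1.161498) = 0.871124 substitutions/site.
Under a molecular clock d = 2μt, so t = d/(2μ) = 0.871124 / (2 × 0.0194) = 22.45 Myr.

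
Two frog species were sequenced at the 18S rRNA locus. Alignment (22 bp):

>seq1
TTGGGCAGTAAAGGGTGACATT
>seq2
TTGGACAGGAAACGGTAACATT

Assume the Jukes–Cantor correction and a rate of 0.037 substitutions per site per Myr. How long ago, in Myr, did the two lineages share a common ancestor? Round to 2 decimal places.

2.81

The sequences differ at 4 of 22 sites (5, 9, 13, 17), so p = 4/22 ≈ 0.181818.
d = −(3/4) ln(1 − 4p/3) = −0.75 ln(1 − 0.242424) = −0.75 ln(0.757576)
  = −0.75 × (-0.277631) = 0.208223 substitutions/site.
Under a molecular clock d = 2μt, so t = d/(2μ) = 0.208223 / (2 × 0.037) = 2.81 Myr.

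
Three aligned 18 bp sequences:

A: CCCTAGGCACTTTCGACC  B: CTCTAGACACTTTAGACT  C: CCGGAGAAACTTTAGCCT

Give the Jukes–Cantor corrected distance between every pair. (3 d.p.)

d(A,B) = 0.264, d(A,C) = 0.548, d(B,C) = 0.347

A–B: 4/18 sites differ → p ≈ 0.222222, d = −0.75 ln(1 − 0.296296) = 0.263548 ≈ 0.264.
A–C: 7/18 sites differ → p ≈ 0.388889, d = −0.75 ln(1 − 0.518519) = 0.548166 ≈ 0.548.
B–C: 5/18 sites differ → p ≈ 0.277778, d = −0.75 ln(1 − 0.370371) = 0.346968 ≈ 0.347.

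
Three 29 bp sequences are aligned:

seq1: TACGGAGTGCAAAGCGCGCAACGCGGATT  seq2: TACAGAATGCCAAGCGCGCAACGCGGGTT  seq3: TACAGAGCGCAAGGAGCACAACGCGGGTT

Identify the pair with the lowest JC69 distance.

seq1 and seq2

seq1–seq2: 4/29 differ, p = 0.138, d = 0.152.
seq1–seq3: 6/29 differ, p = 0.207, d = 0.242.
seq2–seq3: 6/29 differ, p = 0.207, d = 0.242.
The smallest distance is between seq1 and seq2.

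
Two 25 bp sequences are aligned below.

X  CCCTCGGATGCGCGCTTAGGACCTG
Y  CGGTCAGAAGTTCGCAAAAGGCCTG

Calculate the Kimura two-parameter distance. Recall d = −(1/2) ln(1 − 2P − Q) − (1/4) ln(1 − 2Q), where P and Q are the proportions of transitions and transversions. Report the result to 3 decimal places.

0.574

Of 25 sites, 4 differences are transitions and 6 are transversions, so P = 4/25 = 0.16 and Q = 6/25 = 0.24.
Under the Kimura two-parameter model, d = −½ ln(1 − 2P − Q) − ¼ ln(1 − 2Q).
1 − 2P − Q = 0.44, giving −½ ln(0.44) = 0.410490.
1 − 2Q = 0.52, giving −¼ ln(0.52) = 0.163482.
d = 0.410490 + 0.163482 = 0.573972.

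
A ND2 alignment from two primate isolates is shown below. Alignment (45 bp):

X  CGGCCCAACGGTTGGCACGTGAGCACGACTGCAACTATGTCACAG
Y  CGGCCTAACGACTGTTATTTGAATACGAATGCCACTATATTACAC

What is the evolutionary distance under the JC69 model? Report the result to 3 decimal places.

The sequences differ at 14 of 45 sites, so p = 14/45 ≈ 0.311111.
d = −(3/4) ln(1 − 4p/3) = −0.75 ln(1 − 0.414815) = −0.75 ln(0.585185)
  = −0.75 × (-0.535827) = 0.401870 substitutions/site.

0.402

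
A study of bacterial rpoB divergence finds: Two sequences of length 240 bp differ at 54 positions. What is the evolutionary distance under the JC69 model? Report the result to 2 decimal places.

0.27

p = 54/240 = 0.225.
d = −(3/4) ln(1 − 4p/3) = −0.75 ln(1 − 0.3) = −0.75 ln(0.7)
  = −0.75 × (-0.356675) = 0.267506 substitutions/site.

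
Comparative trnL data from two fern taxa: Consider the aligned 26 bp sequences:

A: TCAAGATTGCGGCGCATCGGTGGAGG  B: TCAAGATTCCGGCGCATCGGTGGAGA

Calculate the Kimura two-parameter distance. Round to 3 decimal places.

0.081

Of 26 sites, 1 differences are transitions and 1 are transversions, so P = 1/26 ≈ 0.038462 and Q = 1/26 ≈ 0.038462.
Under the Kimura two-parameter model, d = −½ ln(1 − 2P − Q) − ¼ ln(1 − 2Q).
1 − 2P − Q = 0.884614, giving −½ ln(0.884614) = 0.061302.
1 − 2Q = 0.923076, giving −¼ ln(0.923076) = 0.020011.
d = 0.061302 + 0.020011 = 0.081313.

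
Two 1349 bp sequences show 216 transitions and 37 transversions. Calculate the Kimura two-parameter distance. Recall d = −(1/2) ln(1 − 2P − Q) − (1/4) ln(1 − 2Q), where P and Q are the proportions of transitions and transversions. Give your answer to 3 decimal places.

P = 216/1349 ≈ 0.160119 and Q = 37/1349 ≈ 0.027428.
Under the Kimura two-parameter model, d = −½ ln(1 − 2P − Q) − ¼ ln(1 − 2Q).
1 − 2P − Q = 0.652334, giving −½ ln(0.652334) = 0.213599.
1 − 2Q = 0.945144, giving −¼ ln(0.945144) = 0.014104.
d = 0.213599 + 0.014104 = 0.227703.

0.228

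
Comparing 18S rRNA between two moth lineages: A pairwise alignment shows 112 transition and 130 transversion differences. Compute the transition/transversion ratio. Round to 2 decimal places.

0.86

R = 112/130 = 0.861538… ≈ 0.86 (to 2 d.p.).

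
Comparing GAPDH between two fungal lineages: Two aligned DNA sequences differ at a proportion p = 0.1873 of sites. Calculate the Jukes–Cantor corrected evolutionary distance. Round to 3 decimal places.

d = −(3/4) ln(1 − 4p/3) = −0.75 ln(1 − 0.249733) = −0.75 ln(0.750267)
  = −0.75 × (-0.287326) = 0.215495 substitutions/site.

0.215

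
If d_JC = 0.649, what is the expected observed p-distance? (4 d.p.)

p = (3/4)(1 − e^(−4d/3)) = 0.75 × (1 − e^(-0.865333)) = 0.75 × (1 − 0.420911) = 0.434317.

0.4343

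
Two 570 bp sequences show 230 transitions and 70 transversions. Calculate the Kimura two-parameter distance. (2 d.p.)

1.40

P = 230/570 ≈ 0.403509 and Q = 70/570 ≈ 0.122807.
Under the Kimura two-parameter model, d = −½ ln(1 − 2P − Q) − ¼ ln(1 − 2Q).
1 − 2P − Q = 0.070175, giving −½ ln(0.070175) = 1.328382.
1 − 2Q = 0.754386, giving −¼ ln(0.754386) = 0.070463.
d = 1.328382 + 0.070463 = 1.398845.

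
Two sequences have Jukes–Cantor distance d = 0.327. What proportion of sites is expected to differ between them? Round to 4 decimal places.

0.2650

p = (3/4)(1 − e^(−4d/3)) = 0.75 × (1 − e^(-0.436)) = 0.75 × (1 − 0.646618) = 0.265037.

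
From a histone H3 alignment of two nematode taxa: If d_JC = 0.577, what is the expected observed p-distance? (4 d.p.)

p = (3/4)(1 − e^(−4d/3)) = 0.75 × (1 − e^(-0.769333)) = 0.75 × (1 − 0.463322) = 0.402509.

0.4025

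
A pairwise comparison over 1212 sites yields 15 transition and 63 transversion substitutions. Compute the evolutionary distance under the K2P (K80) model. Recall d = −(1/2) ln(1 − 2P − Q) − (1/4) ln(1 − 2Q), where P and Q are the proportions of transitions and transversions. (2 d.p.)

P = 15/1212 ≈ 0.012376 and Q = 63/1212 ≈ 0.05198.
Under the Kimura two-parameter model, d = −½ ln(1 − 2P − Q) − ¼ ln(1 − 2Q).
1 − 2P − Q = 0.923268, giving −½ ln(0.923268) = 0.039918.
1 − 2Q = 0.89604, giving −¼ ln(0.89604) = 0.027443.
d = 0.039918 + 0.027443 = 0.067361.

0.07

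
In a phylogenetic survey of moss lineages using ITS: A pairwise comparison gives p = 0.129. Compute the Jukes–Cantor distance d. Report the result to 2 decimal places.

0.14

d = −(3/4) ln(1 − 4p/3) = −0.75 ln(1 − 0.172) = −0.75 ln(0.828)
  = −0.75 × (-0.188742) = 0.141557 substitutions/site.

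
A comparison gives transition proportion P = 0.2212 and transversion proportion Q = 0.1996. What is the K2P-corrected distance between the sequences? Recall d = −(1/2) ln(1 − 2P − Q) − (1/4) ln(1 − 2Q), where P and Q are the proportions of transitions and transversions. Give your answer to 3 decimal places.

0.641

Under the Kimura two-parameter model, d = −½ ln(1 − 2P − Q) − ¼ ln(1 − 2Q).
1 − 2P − Q = 0.358, giving −½ ln(0.358) = 0.513611.
1 − 2Q = 0.6008, giving −¼ ln(0.6008) = 0.127373.
d = 0.513611 + 0.127373 = 0.640984.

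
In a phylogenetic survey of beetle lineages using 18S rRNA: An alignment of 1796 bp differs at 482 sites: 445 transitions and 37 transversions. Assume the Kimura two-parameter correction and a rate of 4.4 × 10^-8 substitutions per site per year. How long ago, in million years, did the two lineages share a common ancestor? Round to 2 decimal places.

P = 445/1796 ≈ 0.247773 and Q = 37/1796 ≈ 0.020601.
Under the Kimura two-parameter model, d = −½ ln(1 − 2P − Q) − ¼ ln(1 − 2Q).
1 − 2P − Q = 0.483853, giving −½ ln(0.483853) = 0.362987.
1 − 2Q = 0.958798, giving −¼ ln(0.958798) = 0.010519.
d = 0.362987 + 0.010519 = 0.373506.
Under a molecular clock d = 2μt, so t = d/(2μ) = 0.373506 / (2 × 4.4 × 10^-8) = 4.24 million years.

4.24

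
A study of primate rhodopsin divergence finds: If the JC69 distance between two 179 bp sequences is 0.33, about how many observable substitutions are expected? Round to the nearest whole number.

48

Invert JC69: p = (3/4)(1 − e^(−4d/3)) = 0.75 × (1 − e^(-0.44)) = 0.75 × (1 − 0.644036) = 0.266973.
Expected differing sites = pL ≈ 0.266973 × 179 = 47.788167 ≈ 48.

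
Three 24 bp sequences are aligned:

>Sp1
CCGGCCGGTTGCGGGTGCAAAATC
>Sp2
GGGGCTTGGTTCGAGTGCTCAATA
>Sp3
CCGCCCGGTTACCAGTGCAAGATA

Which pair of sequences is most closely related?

Sp1–Sp2: 10/24 differ, p = 0.417, d = 0.608.
Sp1–Sp3: 6/24 differ, p = 0.250, d = 0.304.
Sp2–Sp3: 11/24 differ, p = 0.458, d = 0.708.
The smallest distance is between Sp1 and Sp3.

Sp1 and Sp3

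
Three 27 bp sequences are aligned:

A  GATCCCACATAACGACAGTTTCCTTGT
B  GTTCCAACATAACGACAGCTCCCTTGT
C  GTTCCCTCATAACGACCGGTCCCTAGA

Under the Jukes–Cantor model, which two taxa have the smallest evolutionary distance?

A–B: 4/27 differ, p = 0.148, d = 0.165.
A–C: 7/27 differ, p = 0.259, d = 0.318.
B–C: 6/27 differ, p = 0.222, d = 0.264.
The smallest distance is between A and B.

A and B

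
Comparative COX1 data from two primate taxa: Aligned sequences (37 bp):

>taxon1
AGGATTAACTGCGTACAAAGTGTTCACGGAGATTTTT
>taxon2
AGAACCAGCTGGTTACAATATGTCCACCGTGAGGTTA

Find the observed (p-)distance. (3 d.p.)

0.378

The sequences differ at 14 of 37 positions.
p = 14/37 = 0.378378… ≈ 0.378 (to 3 d.p.).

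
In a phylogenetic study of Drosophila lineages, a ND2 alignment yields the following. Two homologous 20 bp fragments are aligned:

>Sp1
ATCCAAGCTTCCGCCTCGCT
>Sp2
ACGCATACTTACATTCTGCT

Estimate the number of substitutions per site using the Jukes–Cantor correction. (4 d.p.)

The sequences differ at 10 of 20 sites (2, 3, 6, 7, 11, 13, 14, 15, 16, 17), so p = 10/20 = 0.5.
d = −(3/4) ln(1 − 4p/3) = −0.75 ln(1 − 0.666667) = −0.75 ln(0.333333)
  = −0.75 × (-1.098613) = 0.823960 substitutions/site.

0.8240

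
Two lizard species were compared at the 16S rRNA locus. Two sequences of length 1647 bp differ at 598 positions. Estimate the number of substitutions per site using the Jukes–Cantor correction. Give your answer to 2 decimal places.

p = 598/1647 ≈ 0.363084.
d = −(3/4) ln(1 − 4p/3) = −0.75 ln(1 − 0.484112) = −0.75 ln(0.515888)
  = −0.75 × (-0.661866) = 0.496400 substitutions/site.

0.50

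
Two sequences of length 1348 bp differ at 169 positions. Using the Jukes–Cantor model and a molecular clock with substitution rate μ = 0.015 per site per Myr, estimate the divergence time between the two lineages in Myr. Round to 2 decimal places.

p = 169/1348 ≈ 0.125371.
d = −(3/4) ln(1 − 4p/3) = −0.75 ln(1 − 0.167161) = −0.75 ln(0.832839)
  = −0.75 × (-0.182915) = 0.137186 substitutions/site.
Under a molecular clock d = 2μt, so t = d/(2μ) = 0.137186 / (2 × 0.015) = 4.57 Myr.

4.57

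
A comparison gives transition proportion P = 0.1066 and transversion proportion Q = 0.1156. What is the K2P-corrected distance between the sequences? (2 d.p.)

Under the Kimura two-parameter model, d = −½ ln(1 − 2P − Q) − ¼ ln(1 − 2Q).
1 − 2P − Q = 0.6712, giving −½ ln(0.6712) = 0.199344.
1 − 2Q = 0.7688, giving −¼ ln(0.7688) = 0.065731.
d = 0.199344 + 0.065731 = 0.265075.

0.27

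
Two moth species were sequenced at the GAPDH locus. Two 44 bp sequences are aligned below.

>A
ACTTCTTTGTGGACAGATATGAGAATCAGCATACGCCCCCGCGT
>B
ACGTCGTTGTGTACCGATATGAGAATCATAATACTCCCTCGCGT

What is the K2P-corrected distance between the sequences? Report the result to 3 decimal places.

Of 44 sites, 1 differences are transitions and 7 are transversions, so P = 1/44 ≈ 0.022727 and Q = 7/44 ≈ 0.159091.
Under the Kimura two-parameter model, d = −½ ln(1 − 2P − Q) − ¼ ln(1 − 2Q).
1 − 2P − Q = 0.795455, giving −½ ln(0.795455) = 0.114421.
1 − 2Q = 0.681818, giving −¼ ln(0.681818) = 0.095748.
d = 0.114421 + 0.095748 = 0.210169.

0.210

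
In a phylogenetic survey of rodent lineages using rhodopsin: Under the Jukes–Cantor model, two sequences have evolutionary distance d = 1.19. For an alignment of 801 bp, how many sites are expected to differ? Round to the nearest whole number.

478

Invert JC69: p = (3/4)(1 − e^(−4d/3)) = 0.75 × (1 − e^(-1.586667)) = 0.75 × (1 − 0.204606) = 0.596546.
Expected differing sites = pL ≈ 0.596546 × 801 = 477.833346 ≈ 478.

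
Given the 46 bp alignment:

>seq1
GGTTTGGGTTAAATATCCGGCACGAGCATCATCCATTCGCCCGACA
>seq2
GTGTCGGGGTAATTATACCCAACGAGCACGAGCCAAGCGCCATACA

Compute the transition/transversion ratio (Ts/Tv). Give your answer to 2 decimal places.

0.14

Transitions are A↔G and C↔T; transversions are all other mismatches.
Transitions: 2. Transversions: 14.
R = 2/14 = 0.142857… ≈ 0.14 (to 2 d.p.).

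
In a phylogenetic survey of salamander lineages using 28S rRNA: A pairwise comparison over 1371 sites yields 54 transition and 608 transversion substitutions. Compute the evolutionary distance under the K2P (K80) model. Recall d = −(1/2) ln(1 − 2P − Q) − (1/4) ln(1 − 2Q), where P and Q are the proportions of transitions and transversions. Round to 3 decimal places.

P = 54/1371 ≈ 0.039387 and Q = 608/1371 ≈ 0.443472.
Under the Kimura two-parameter model, d = −½ ln(1 − 2P − Q) − ¼ ln(1 − 2Q).
1 − 2P − Q = 0.477754, giving −½ ln(0.477754) = 0.369330.
1 − 2Q = 0.113056, giving −¼ ln(0.113056) = 0.544968.
d = 0.369330 + 0.544968 = 0.914298.

0.914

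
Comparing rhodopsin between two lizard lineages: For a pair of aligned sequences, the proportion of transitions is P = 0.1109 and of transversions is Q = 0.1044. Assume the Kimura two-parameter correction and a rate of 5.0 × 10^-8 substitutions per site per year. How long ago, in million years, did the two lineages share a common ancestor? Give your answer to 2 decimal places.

Under the Kimura two-parameter model, d = −½ ln(1 − 2P − Q) − ¼ ln(1 − 2Q).
1 − 2P − Q = 0.6738, giving −½ ln(0.6738) = 0.197411.
1 − 2Q = 0.7912, giving −¼ ln(0.7912) = 0.058551.
d = 0.197411 + 0.058551 = 0.255962.
Under a molecular clock d = 2μt, so t = d/(2μ) = 0.255962 / (2 × 5.0 × 10^-8) = 2.56 million years.

2.56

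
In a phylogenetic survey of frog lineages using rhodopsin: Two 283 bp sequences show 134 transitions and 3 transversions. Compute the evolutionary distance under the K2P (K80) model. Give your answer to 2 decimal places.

1.59

P = 134/283 ≈ 0.473498 and Q = 3/283 ≈ 0.010601.
Under the Kimura two-parameter model, d = −½ ln(1 − 2P − Q) − ¼ ln(1 − 2Q).
1 − 2P − Q = 0.042403, giving −½ ln(0.042403) = 1.580268.
1 − 2Q = 0.978798, giving −¼ ln(0.978798) = 0.005357.
d = 1.580268 + 0.005357 = 1.585625.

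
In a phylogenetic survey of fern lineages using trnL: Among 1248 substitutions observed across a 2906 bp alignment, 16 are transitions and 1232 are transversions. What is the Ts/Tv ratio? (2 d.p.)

0.01

R = 16/1232 = 0.012987… ≈ 0.01 (to 2 d.p.).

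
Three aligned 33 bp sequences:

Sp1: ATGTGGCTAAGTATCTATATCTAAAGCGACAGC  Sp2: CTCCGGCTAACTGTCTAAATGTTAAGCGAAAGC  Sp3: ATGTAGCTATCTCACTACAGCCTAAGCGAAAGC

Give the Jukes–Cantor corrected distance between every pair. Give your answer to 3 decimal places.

d(Sp1,Sp2) = 0.339, d(Sp1,Sp3) = 0.388, d(Sp2,Sp3) = 0.441

Sp1–Sp2: 9/33 sites differ → p ≈ 0.272727, d = −0.75 ln(1 − 0.363636) = 0.338988 ≈ 0.339.
Sp1–Sp3: 10/33 sites differ → p ≈ 0.30303, d = −0.75 ln(1 − 0.40404) = 0.388186 ≈ 0.388.
Sp2–Sp3: 11/33 sites differ → p ≈ 0.333333, d = −0.75 ln(1 − 0.444444) = 0.440839 ≈ 0.441.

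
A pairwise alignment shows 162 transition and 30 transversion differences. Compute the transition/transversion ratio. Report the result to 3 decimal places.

R = 162/30 = 5.400.

5.400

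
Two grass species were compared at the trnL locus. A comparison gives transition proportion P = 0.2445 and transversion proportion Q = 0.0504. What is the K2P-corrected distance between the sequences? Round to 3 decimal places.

0.414

Under the Kimura two-parameter model, d = −½ ln(1 − 2P − Q) − ¼ ln(1 − 2Q).
1 − 2P − Q = 0.4606, giving −½ ln(0.4606) = 0.387613.
1 − 2Q = 0.8992, giving −¼ ln(0.8992) = 0.026562.
d = 0.387613 + 0.026562 = 0.414175.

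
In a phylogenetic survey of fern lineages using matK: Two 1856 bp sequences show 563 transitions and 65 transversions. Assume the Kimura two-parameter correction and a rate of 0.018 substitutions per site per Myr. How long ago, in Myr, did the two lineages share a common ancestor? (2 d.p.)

14.76

P = 563/1856 ≈ 0.303341 and Q = 65/1856 ≈ 0.035022.
Under the Kimura two-parameter model, d = −½ ln(1 − 2P − Q) − ¼ ln(1 − 2Q).
1 − 2P − Q = 0.358296, giving −½ ln(0.358296) = 0.513198.
1 − 2Q = 0.929956, giving −¼ ln(0.929956) = 0.018155.
d = 0.513198 + 0.018155 = 0.531353.
Under a molecular clock d = 2μt, so t = d/(2μ) = 0.531353 / (2 × 0.018) = 14.76 Myr.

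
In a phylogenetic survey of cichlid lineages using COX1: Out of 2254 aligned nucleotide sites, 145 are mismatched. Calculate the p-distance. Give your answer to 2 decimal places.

0.06

p = 145/2254 = 0.064330… ≈ 0.06 (to 2 d.p.).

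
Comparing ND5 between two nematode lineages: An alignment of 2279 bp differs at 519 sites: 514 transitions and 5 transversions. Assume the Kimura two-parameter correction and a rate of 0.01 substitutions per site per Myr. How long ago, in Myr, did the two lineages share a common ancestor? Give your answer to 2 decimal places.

15.15

P = 514/2279 ≈ 0.225538 and Q = 5/2279 ≈ 0.002194.
Under the Kimura two-parameter model, d = −½ ln(1 − 2P − Q) − ¼ ln(1 − 2Q).
1 − 2P − Q = 0.54673, giving −½ ln(0.54673) = 0.301900.
1 − 2Q = 0.995612, giving −¼ ln(0.995612) = 0.001099.
d = 0.301900 + 0.001099 = 0.302999.
Under a molecular clock d = 2μt, so t = d/(2μ) = 0.302999 / (2 × 0.01) = 15.15 Myr.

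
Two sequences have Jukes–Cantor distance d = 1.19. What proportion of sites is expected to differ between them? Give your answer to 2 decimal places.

p = (3/4)(1 − e^(−4d/3)) = 0.75 × (1 − e^(-1.586667)) = 0.75 × (1 − 0.204606) = 0.596546.

0.60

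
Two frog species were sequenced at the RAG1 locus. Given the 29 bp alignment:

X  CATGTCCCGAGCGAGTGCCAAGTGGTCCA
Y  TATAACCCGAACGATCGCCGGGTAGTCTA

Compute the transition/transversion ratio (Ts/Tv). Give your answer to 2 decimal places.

Transitions are A↔G and C↔T; transversions are all other mismatches.
Transitions: 8. Transversions: 2.
R = 8/2 = 4.00.

4.00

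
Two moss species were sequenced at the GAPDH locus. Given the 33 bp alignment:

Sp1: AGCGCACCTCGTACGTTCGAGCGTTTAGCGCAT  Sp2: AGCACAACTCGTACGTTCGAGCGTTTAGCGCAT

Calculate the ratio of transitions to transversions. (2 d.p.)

1.00

Transitions are A↔G and C↔T; transversions are all other mismatches.
Transitions: 1. Transversions: 1.
R = 1/1 = 1.00.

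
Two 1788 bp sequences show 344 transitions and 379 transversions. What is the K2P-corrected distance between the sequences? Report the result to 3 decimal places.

P = 344/1788 ≈ 0.192394 and Q = 379/1788 ≈ 0.211969.
Under the Kimura two-parameter model, d = −½ ln(1 − 2P − Q) − ¼ ln(1 − 2Q).
1 − 2P − Q = 0.403243, giving −½ ln(0.403243) = 0.454108.
1 − 2Q = 0.576062, giving −¼ ln(0.576062) = 0.137885.
d = 0.454108 + 0.137885 = 0.591993.

0.592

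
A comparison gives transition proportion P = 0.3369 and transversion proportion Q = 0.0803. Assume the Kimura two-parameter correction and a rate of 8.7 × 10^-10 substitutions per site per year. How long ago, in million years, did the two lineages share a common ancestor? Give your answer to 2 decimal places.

428.27

Under the Kimura two-parameter model, d = −½ ln(1 − 2P − Q) − ¼ ln(1 − 2Q).
1 − 2P − Q = 0.2459, giving −½ ln(0.2459) = 0.701415.
1 − 2Q = 0.8394, giving −¼ ln(0.8394) = 0.043767.
d = 0.701415 + 0.043767 = 0.745182.
Under a molecular clock d = 2μt, so t = d/(2μ) = 0.745182 / (2 × 8.7 × 10^-10) = 428.27 million years.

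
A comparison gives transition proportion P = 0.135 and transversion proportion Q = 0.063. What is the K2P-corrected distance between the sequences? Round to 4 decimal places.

Under the Kimura two-parameter model, d = −½ ln(1 − 2P − Q) − ¼ ln(1 − 2Q).
1 − 2P − Q = 0.667, giving −½ ln(0.667) = 0.202483.
1 − 2Q = 0.874, giving −¼ ln(0.874) = 0.033669.
d = 0.202483 + 0.033669 = 0.236152.

0.2362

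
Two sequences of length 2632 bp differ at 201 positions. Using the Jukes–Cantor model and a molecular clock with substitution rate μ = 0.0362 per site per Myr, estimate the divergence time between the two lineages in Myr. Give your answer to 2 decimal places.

p = 201/2632 ≈ 0.076368.
d = −(3/4) ln(1 − 4p/3) = −0.75 ln(1 − 0.101824) = −0.75 ln(0.898176)
  = −0.75 × (-0.107389) = 0.080542 substitutions/site.
Under a molecular clock d = 2μt, so t = d/(2μ) = 0.080542 / (2 × 0.0362) = 1.11 Myr.

1.11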